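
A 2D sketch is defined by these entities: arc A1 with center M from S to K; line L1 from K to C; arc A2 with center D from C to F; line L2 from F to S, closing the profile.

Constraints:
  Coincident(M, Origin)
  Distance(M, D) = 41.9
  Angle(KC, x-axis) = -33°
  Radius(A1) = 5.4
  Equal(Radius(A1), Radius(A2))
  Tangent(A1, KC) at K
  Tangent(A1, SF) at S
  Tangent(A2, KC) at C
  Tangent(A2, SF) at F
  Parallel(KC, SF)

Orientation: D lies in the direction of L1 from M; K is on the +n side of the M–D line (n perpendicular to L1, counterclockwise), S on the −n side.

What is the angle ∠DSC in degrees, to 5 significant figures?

7.1100°

The slot axis is L1's direction at -33.0°, so u = (cos -33.0°, sin -33.0°) = (0.83867, -0.54464) and n = (−sin -33.0°, cos -33.0°) = (0.54464, 0.83867). M is at the origin and D lies 41.9 along u from M, so D = 41.9·u = (35.140, -22.820). Tangency of A1 to both parallel lines with radius 5.4 puts K and S at M ± 5.4·n: K = (2.9411, 4.5288), S = (-2.9411, -4.5288). Equal radii place C and F the same way about D: C = D + 5.4·n = (38.081, -18.292), F = D − 5.4·n = (32.199, -27.349). Then cos ∠DSC = SD·SC / (|SD||SC|), giving 7.1100°.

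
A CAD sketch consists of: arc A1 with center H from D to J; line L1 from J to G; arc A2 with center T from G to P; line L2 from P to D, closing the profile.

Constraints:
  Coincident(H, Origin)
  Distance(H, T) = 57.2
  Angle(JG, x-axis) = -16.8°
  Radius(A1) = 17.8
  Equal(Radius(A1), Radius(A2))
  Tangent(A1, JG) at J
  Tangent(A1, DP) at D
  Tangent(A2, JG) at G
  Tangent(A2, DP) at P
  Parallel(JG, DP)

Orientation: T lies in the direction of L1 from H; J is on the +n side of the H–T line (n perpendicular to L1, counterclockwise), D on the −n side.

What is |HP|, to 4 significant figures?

59.91

The slot axis is L1's direction at -16.8°, so u = (cos -16.8°, sin -16.8°) = (0.9573, -0.2890) and n = (−sin -16.8°, cos -16.8°) = (0.2890, 0.9573). H is at the origin and T lies 57.2 along u from H, so T = 57.2·u = (54.76, -16.53). Tangency of A1 to both parallel lines with radius 17.8 puts J and D at H ± 17.8·n: J = (5.145, 17.04), D = (-5.145, -17.04). Equal radii place G and P the same way about T: G = T + 17.8·n = (59.90, 0.5077), P = T − 17.8·n = (49.61, -33.57). Then |HP| = |P − H| = 59.91.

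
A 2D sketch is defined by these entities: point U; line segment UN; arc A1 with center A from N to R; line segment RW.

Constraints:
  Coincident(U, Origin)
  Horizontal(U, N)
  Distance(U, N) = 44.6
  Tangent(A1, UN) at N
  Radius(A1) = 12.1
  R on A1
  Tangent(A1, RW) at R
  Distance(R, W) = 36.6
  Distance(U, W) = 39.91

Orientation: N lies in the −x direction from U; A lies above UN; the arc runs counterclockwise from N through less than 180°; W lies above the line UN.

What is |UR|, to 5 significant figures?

34.774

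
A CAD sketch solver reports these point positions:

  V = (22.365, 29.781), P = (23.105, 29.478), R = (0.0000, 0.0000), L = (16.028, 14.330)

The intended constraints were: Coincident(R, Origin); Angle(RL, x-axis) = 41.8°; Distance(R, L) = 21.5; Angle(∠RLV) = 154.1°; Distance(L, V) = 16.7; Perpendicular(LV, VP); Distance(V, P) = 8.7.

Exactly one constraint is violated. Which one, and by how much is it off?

Distance(V, P) = 8.7 — off by 7.90.

R = (0.00, 0.00) ✓; RL at 41.80° ✓; |RL| = 21.50 ✓; ∠RLV = 154.1° ✓; |LV| = 16.70 ✓; ∠(LV, VP) = 89.97° ✓; |VP| = 0.7996 ✗.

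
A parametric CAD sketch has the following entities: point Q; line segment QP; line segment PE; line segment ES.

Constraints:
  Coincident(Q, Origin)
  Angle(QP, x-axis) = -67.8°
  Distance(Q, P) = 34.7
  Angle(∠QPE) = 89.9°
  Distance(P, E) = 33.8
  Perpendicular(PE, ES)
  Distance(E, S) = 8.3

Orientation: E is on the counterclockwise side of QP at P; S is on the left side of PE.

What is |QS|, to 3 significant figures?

42.8

∠QPE = 89.9°, so PE runs at -67.8° + (180° − 89.9°) = 22.3° from the x-axis; with |PE| = 33.8, E = P + 33.8·(cos 22.3°, sin 22.3°) = (44.4, -19.3). PE is perpendicular to ES; with |ES| = 8.3 on the left of PE, S = E + 8.3·(-0.379, 0.925) = (41.2, -11.6). Then |QS| = |S − Q| = 42.8.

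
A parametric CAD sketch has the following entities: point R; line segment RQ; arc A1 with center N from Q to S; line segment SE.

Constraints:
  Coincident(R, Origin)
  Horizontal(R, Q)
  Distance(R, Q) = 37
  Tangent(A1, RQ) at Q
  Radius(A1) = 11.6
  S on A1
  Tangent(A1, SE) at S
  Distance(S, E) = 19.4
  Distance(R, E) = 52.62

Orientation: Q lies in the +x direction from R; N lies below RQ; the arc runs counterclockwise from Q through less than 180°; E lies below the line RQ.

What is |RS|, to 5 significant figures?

33.762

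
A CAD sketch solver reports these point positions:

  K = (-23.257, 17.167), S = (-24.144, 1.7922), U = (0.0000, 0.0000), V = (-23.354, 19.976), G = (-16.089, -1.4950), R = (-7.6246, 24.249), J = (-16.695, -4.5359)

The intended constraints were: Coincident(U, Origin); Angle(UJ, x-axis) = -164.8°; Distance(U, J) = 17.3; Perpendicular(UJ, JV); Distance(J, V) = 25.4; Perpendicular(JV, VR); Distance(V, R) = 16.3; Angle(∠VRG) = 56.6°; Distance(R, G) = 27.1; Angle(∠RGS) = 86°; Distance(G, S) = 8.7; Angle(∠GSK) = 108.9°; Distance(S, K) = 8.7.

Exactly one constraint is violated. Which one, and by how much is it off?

Distance(S, K) = 8.7 — off by 6.70.

U = (0.00, 0.00) ✓; UJ at -164.8° ✓; |UJ| = 17.30 ✓; ∠(UJ, JV) = 90.00° ✓; |JV| = 25.40 ✓; ∠(JV, VR) = 90.00° ✓; |VR| = 16.30 ✓; ∠VRG = 56.60° ✓; |RG| = 27.10 ✓; ∠RGS = 86.00° ✓; |GS| = 8.700 ✓; ∠GSK = 108.9° ✓; |SK| = 15.40 ✗.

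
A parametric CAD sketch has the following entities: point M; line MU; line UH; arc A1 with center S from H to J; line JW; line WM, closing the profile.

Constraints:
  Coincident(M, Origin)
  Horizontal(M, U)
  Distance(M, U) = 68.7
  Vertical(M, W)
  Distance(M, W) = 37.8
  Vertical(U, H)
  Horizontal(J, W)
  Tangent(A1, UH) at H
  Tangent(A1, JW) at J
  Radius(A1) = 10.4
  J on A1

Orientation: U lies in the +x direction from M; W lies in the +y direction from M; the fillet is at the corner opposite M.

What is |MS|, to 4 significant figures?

64.42

M is at the origin; M and U share the same y with |MU| = 68.7 and U on the +x side, so U = (68.70, 0.000). MW is vertical with |MW| = 37.8 and W on the +y side, so W = (0.000, 37.80). The virtual corner opposite M is at (68.70, 37.80). The tangent condition forces SH to be normal to UH and the tangent condition forces SJ to be normal to JW, with radius 10.4, so the center S sits 10.4 in from both sides at S = (58.30, 27.40). Then |MS| = |S − M| = 64.42.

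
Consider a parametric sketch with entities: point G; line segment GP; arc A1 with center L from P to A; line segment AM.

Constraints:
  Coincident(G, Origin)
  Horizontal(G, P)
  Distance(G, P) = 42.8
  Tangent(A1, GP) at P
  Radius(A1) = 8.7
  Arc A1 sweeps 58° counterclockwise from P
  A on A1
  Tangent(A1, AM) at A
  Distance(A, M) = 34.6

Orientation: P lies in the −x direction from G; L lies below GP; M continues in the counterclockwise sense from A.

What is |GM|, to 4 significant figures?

76.23

On A1, P sits at bearing 90° from L; a 58° counterclockwise sweep puts A at bearing 148°, so A = L + 8.7·(cos 148°, sin 148°) = (-50.18, -4.090). A1 meets AM tangentially, so LA is at right angles to AM, so AM runs along (−sin 148°, cos 148°); with |AM| = 34.6, M = (-68.51, -33.43). Then |GM| = |M − G| = 76.23.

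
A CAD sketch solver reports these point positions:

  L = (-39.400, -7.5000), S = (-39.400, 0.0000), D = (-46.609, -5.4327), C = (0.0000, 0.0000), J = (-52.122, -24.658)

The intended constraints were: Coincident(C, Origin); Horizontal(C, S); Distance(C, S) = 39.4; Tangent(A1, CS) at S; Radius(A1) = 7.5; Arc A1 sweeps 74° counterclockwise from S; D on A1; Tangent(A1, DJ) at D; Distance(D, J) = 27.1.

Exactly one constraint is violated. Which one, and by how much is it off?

Distance(D, J) = 27.1 — off by 7.10.

C = (0.00, 0.00) ✓; C.y = 0.00, S.y = 0.00 ✓; |CS| = 39.40 ✓; ∠(LS, SC) = 90.00° ✓; |LS| = 7.500 ✓; bearing(L→D) − bearing(L→S) = 74.00° ✓; |LD| = 7.500 ✓; ∠(LD, DJ) = 90.00° ✓; |DJ| = 20.00 ✗.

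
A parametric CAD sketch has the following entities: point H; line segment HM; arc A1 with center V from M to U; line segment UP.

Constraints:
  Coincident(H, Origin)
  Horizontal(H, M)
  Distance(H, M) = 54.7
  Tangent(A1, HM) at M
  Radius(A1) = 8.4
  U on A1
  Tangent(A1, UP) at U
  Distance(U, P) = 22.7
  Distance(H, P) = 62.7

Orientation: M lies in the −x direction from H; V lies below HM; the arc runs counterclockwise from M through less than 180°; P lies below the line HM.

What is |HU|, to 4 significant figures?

63.52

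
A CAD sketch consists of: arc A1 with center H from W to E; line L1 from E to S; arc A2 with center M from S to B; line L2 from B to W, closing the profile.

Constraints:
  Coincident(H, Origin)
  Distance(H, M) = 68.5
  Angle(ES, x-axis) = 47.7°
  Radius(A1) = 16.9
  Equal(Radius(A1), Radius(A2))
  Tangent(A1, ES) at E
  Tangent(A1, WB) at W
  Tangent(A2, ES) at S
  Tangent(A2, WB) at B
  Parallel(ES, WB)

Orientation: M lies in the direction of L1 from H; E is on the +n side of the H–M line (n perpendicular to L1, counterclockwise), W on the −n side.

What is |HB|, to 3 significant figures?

70.6

The slot axis is L1's direction at 47.7°, so u = (cos 47.7°, sin 47.7°) = (0.673, 0.740) and n = (−sin 47.7°, cos 47.7°) = (-0.740, 0.673). H is at the origin and M lies 68.5 along u from H, so M = 68.5·u = (46.1, 50.7). Tangency of A1 to both parallel lines with radius 16.9 puts E and W at H ± 16.9·n: E = (-12.5, 11.4), W = (12.5, -11.4). Equal radii place S and B the same way about M: S = M + 16.9·n = (33.6, 62.0), B = M − 16.9·n = (58.6, 39.3). Then |HB| = |B − H| = 70.6.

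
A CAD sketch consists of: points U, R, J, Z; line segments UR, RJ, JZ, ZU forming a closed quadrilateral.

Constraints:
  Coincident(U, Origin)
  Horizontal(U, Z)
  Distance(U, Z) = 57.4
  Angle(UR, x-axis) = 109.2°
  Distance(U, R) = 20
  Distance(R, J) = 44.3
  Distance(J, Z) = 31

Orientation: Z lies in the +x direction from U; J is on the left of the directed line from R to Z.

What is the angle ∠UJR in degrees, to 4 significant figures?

26.08°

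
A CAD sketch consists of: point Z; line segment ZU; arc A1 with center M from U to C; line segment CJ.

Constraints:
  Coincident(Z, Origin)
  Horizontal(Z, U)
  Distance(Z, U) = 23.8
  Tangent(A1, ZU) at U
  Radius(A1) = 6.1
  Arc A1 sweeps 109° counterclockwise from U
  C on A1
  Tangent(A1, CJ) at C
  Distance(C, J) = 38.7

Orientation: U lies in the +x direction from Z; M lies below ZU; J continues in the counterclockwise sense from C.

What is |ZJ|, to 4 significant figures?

54.17

Z is at the origin; ZU is horizontal with |ZU| = 23.8 and U on the +x side, so U = (23.80, 0.000). A1 meets ZU tangentially, so MU is at right angles to ZU, so M = U + (0, -6.1) = (23.80, -6.100). On A1, U sits at bearing 90° from M; a 109° counterclockwise sweep puts C at bearing 199°, so C = M + 6.1·(cos 199°, sin 199°) = (18.03, -8.086). The tangent condition forces MC to be normal to CJ, so CJ runs along (−sin 199°, cos 199°); with |CJ| = 38.7, J = (30.63, -44.68). Then |ZJ| = |J − Z| = 54.17.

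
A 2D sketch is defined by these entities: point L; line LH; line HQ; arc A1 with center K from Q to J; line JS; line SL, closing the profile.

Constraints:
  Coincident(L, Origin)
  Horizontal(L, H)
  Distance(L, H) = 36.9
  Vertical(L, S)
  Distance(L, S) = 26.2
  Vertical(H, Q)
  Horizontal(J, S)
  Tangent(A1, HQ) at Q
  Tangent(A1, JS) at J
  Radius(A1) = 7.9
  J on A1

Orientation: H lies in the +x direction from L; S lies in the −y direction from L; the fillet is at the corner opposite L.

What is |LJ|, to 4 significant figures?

39.08

The virtual corner opposite L is at (36.90, -26.20). Tangency of A1 to HQ means the radius KQ is perpendicular to HQ and A1 meets JS tangentially, so KJ is at right angles to JS, with radius 7.9, so the center K sits 7.9 in from both sides at K = (29.00, -18.30). That places the tangent points at Q = (36.90, -18.30) on HQ and J = (29.00, -26.20) on JS. Then |LJ| = |J − L| = 39.08.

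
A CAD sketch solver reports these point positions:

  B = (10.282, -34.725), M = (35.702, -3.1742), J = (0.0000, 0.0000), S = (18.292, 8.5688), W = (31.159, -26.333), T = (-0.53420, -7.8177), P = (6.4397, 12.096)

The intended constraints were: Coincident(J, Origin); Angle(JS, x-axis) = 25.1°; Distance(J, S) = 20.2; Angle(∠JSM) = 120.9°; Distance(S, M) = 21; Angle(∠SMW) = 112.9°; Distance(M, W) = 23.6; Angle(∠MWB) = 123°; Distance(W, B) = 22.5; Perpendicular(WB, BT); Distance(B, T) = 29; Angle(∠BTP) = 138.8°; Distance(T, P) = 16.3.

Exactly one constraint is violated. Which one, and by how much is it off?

Distance(T, P) = 16.3 — off by 4.80.

J = (0.00, 0.00) ✓; JS at 25.10° ✓; |JS| = 20.20 ✓; ∠JSM = 120.9° ✓; |SM| = 21.00 ✓; ∠SMW = 112.9° ✓; |MW| = 23.60 ✓; ∠MWB = 123.0° ✓; |WB| = 22.50 ✓; ∠(WB, BT) = 90.00° ✓; |BT| = 29.00 ✓; ∠BTP = 138.8° ✓; |TP| = 21.10 ✗.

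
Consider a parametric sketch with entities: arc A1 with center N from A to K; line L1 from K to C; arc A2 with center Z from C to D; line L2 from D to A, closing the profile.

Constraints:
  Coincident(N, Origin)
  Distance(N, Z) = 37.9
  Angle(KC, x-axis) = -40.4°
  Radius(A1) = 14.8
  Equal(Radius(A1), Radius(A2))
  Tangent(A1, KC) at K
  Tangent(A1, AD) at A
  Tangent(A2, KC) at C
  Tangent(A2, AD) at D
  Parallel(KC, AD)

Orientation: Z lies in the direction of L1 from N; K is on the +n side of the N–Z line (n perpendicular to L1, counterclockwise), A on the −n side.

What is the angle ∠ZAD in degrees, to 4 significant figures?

21.33°

The slot axis is L1's direction at -40.4°, so u = (cos -40.4°, sin -40.4°) = (0.7615, -0.6481) and n = (−sin -40.4°, cos -40.4°) = (0.6481, 0.7615). N is at the origin and Z lies 37.9 along u from N, so Z = 37.9·u = (28.86, -24.56). Tangency of A1 to both parallel lines with radius 14.8 puts K and A at N ± 14.8·n: K = (9.592, 11.27), A = (-9.592, -11.27). Equal radii place C and D the same way about Z: C = Z + 14.8·n = (38.45, -13.29), D = Z − 14.8·n = (19.27, -35.83). Then cos ∠ZAD = AZ·AD / (|AZ||AD|), giving 21.33°.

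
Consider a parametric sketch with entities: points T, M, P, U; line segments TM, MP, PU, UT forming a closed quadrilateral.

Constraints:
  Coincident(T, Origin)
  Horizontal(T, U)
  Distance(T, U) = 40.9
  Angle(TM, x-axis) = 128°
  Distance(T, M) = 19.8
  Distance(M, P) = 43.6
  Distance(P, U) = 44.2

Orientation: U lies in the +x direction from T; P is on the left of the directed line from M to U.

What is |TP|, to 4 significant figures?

46.94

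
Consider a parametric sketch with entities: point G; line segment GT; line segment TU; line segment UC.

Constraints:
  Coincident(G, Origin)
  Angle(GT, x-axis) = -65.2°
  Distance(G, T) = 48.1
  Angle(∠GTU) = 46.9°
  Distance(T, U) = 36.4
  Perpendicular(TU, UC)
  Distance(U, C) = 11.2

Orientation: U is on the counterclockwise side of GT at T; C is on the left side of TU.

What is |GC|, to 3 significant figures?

24.2

G is at the origin; GT runs at -65.2° with length 48.1, so T = 48.1·(cos -65.2°, sin -65.2°) = (20.2, -43.7). ∠GTU = 46.9°, so TU runs at -65.2° + (180° − 46.9°) = 67.9° from the x-axis; with |TU| = 36.4, U = T + 36.4·(cos 67.9°, sin 67.9°) = (33.9, -9.94). TU ⟂ UC; with |UC| = 11.2 on the left of TU, C = U + 11.2·(-0.927, 0.376) = (23.5, -5.72). Then |GC| = |C − G| = 24.2.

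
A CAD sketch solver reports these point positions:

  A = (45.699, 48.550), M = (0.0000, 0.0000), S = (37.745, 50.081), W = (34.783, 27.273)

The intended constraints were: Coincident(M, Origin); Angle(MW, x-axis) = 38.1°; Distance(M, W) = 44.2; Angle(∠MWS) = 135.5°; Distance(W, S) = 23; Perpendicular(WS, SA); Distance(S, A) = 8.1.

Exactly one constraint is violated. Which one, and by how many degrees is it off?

Perpendicular(WS, SA) — off by 3.50°.

M = (0.00, 0.00) ✓; MW at 38.10° ✓; |MW| = 44.20 ✓; ∠MWS = 135.5° ✓; |WS| = 23.00 ✓; ∠(WS, SA) = 93.50° ✗; |SA| = 8.100 ✓.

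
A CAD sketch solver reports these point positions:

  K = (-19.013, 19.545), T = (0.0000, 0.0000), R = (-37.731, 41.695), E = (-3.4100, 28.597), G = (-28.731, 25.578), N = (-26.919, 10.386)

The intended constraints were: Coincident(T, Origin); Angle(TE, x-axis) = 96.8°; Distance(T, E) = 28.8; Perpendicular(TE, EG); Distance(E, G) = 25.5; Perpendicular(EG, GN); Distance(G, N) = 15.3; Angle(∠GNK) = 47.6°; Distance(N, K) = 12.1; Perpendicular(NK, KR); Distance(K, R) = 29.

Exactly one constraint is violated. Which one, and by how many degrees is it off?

Perpendicular(NK, KR) — off by 9.00°.

T = (0.00, 0.00) ✓; TE at 96.80° ✓; |TE| = 28.80 ✓; ∠(TE, EG) = 90.00° ✓; |EG| = 25.50 ✓; ∠(EG, GN) = 90.00° ✓; |GN| = 15.30 ✓; ∠GNK = 47.60° ✓; |NK| = 12.10 ✓; ∠(NK, KR) = 81.00° ✗; |KR| = 29.00 ✓.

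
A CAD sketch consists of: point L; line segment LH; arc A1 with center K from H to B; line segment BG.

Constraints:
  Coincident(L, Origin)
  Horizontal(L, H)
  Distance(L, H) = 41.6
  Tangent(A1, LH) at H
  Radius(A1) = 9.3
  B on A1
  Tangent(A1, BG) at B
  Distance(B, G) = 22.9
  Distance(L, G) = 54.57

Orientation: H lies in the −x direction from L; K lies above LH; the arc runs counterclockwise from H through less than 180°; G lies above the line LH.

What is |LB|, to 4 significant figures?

35.67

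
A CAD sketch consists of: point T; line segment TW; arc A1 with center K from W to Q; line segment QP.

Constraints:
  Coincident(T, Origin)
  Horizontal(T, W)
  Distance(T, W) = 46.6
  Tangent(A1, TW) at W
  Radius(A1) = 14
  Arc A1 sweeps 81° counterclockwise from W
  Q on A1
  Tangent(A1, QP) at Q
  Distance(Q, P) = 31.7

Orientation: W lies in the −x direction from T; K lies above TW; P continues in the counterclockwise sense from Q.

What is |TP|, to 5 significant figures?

51.312

T is at the origin; T and W share the same y with |TW| = 46.6 and W on the −x side, so W = (-46.600, 0.0000). A1 meets TW tangentially, so KW is at right angles to TW, so K = W + (0, 14) = (-46.600, 14.000). On A1, W sits at bearing -90° from K; an 81° counterclockwise sweep puts Q at bearing -9°, so Q = K + 14.0·(cos -9°, sin -9°) = (-32.772, 11.810). Tangency of A1 to QP means the radius KQ is perpendicular to QP, so QP runs along (−sin -9°, cos -9°); with |QP| = 31.7, P = (-27.813, 43.120). Then |TP| = |P − T| = 51.312.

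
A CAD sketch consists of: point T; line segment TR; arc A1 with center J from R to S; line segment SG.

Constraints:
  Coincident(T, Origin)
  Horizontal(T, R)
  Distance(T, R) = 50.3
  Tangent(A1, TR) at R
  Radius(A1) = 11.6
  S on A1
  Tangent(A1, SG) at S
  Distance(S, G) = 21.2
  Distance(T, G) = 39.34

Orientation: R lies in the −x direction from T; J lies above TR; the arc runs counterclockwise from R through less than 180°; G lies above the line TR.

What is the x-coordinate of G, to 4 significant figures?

-30.27

T is at the origin; TR is horizontal with |TR| = 50.3 and R on the −x side, so R = (-50.30, 0.000). A1 meets TR tangentially, so JR is at right angles to TR, so J = R + (0, 11.6) = (-50.30, 11.60). Since JS ⟂ SG (tangency), |JG| = √(11.6² + 21.2²) = 24.17 regardless of where S sits on A1. So G lies on both circle(T, 39.34) and circle(J, 24.17); the above-TR intersection is G = (-30.27, 25.12). S is the foot of the tangent from G: S = (-39.99, 6.283).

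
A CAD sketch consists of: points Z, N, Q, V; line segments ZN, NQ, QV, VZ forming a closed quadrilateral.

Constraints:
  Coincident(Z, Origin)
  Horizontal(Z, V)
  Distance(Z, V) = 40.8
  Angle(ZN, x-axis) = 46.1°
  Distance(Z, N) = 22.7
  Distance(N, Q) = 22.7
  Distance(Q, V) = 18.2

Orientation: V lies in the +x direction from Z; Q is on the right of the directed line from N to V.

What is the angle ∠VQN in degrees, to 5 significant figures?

93.400°

Z is at the origin; Z and V share the same y with |ZV| = 40.8 and V in +x, so V = (40.8, 0). ZN runs at 46.1° with |ZN| = 22.7, so N = (15.740, 16.357). Q is determined by |NQ| = 22.7 and |QV| = 18.2 together: it lies at the intersection of circle(N, 22.7) and circle(V, 18.2). With |NV| = 29.925, the foot of the radical line on NV is 18.038 from N and the perpendicular offset is √(22.7² − 18.038²) = 13.781. Taking the right-of-NV solution: Q = (23.313, -5.0432).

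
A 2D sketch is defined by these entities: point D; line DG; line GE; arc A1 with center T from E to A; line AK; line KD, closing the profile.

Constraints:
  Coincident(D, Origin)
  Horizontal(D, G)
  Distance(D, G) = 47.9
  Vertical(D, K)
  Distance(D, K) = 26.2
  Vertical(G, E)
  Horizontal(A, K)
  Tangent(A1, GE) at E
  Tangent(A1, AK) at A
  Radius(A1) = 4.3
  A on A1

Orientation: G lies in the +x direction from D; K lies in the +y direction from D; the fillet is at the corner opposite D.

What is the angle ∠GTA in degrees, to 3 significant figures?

169°

D is at the origin; D and G share the same y with |DG| = 47.9 and G on the +x side, so G = (47.9, 0.00). D and K share the same x with |DK| = 26.2 and K on the +y side, so K = (0.00, 26.2). The virtual corner opposite D is at (47.9, 26.2). Since A1 is tangent to GE there, TE ⟂ GE and since A1 is tangent to AK there, TA ⟂ AK, with radius 4.3, so the center T sits 4.3 in from both sides at T = (43.6, 21.9). That places the tangent points at E = (47.9, 21.9) on GE and A = (43.6, 26.2) on AK. Then cos ∠GTA = TG·TA / (|TG||TA|), giving 169°.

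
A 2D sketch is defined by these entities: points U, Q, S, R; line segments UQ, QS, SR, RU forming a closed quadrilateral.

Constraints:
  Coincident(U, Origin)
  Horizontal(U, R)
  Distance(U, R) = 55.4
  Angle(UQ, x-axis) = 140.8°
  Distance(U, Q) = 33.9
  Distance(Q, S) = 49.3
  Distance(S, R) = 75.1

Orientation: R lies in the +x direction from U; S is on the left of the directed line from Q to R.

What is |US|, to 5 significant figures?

58.057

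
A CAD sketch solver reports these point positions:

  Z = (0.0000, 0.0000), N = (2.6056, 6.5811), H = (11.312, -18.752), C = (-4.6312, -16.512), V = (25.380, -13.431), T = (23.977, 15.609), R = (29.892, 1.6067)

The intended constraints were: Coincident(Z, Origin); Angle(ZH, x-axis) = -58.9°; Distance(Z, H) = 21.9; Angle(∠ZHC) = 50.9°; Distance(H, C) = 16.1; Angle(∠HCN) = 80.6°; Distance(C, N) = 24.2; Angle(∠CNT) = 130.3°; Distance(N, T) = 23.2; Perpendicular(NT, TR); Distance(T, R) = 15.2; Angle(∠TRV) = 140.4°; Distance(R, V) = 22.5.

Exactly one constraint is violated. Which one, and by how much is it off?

Distance(R, V) = 22.5 — off by 6.80.

Z = (0.00, 0.00) ✓; ZH at -58.90° ✓; |ZH| = 21.90 ✓; ∠ZHC = 50.90° ✓; |HC| = 16.10 ✓; ∠HCN = 80.60° ✓; |CN| = 24.20 ✓; ∠CNT = 130.3° ✓; |NT| = 23.20 ✓; ∠(NT, TR) = 90.00° ✓; |TR| = 15.20 ✓; ∠TRV = 140.4° ✓; |RV| = 15.70 ✗.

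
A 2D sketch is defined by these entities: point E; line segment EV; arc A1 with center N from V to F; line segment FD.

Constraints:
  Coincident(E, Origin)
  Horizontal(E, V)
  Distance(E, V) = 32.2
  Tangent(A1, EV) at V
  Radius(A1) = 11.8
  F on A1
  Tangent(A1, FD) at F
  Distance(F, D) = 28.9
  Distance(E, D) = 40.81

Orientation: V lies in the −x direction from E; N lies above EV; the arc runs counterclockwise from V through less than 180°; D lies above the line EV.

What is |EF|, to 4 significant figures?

22.72

E is at the origin; E and V share the same y with |EV| = 32.2 and V on the −x side, so V = (-32.20, 0.000). A1 meets EV tangentially, so NV is at right angles to EV, so N = V + (0, 11.8) = (-32.20, 11.80). Since NF ⟂ FD (tangency), |ND| = √(11.8² + 28.9²) = 31.22 regardless of where F sits on A1. So D lies on both circle(E, 40.81) and circle(N, 31.22); the above-EV intersection is D = (-15.10, 37.91). F is the foot of the tangent from D: F = (-20.62, 9.546).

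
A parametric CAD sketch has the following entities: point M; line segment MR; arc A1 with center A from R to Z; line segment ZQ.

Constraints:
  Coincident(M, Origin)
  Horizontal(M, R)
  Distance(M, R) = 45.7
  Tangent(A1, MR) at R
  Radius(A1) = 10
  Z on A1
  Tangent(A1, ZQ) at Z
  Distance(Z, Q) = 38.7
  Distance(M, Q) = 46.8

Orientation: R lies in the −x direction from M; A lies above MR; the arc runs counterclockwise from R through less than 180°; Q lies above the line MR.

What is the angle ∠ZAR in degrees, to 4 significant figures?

66.88°

Checks: |AZ| = 10.00 ✓; ∠(AZ, ZQ) = 90.00° ✓; |ZQ| = 38.70 ✓; |MQ| = 46.80 ✓.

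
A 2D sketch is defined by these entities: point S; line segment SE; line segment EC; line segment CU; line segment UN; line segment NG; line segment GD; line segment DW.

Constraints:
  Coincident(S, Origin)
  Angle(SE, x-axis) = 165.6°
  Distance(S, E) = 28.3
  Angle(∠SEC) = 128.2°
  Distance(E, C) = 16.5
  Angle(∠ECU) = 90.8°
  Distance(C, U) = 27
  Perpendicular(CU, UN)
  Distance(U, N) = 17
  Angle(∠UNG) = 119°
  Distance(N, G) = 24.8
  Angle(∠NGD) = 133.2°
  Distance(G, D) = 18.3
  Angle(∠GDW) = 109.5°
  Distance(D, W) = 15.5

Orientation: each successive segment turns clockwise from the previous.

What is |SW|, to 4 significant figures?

43.30

S is at the origin; SE runs at 165.6° with length 28.3, so E = (-27.41, 7.038). ∠SEC = 128.2° gives EC at 113.8° from the x-axis; with |EC| = 16.5, C = (-34.07, 22.13). ∠ECU = 90.8° gives CU at 24.60° from the x-axis; with |CU| = 27.0, U = (-9.520, 33.37). The perpendicularity gives UN at right angles to CU, so UN runs at -65.40°; with |UN| = 17.0, N = (-2.443, 17.92). ∠UNG = 119.0° gives NG at -126.4° from the x-axis; with |NG| = 24.8, G = (-17.16, -2.044). ∠NGD = 133.2° gives GD at -173.2° from the x-axis; with |GD| = 18.3, D = (-35.33, -4.211). ∠GDW = 109.5° gives DW at 116.3° from the x-axis; with |DW| = 15.5, W = (-42.20, 9.685). Then |SW| = |W − S| = 43.30.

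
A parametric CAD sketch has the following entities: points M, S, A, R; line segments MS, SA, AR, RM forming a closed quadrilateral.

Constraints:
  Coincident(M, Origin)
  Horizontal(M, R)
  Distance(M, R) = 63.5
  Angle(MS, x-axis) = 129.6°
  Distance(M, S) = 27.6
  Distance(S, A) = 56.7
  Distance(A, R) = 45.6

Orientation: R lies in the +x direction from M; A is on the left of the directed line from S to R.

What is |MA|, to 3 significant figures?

52.3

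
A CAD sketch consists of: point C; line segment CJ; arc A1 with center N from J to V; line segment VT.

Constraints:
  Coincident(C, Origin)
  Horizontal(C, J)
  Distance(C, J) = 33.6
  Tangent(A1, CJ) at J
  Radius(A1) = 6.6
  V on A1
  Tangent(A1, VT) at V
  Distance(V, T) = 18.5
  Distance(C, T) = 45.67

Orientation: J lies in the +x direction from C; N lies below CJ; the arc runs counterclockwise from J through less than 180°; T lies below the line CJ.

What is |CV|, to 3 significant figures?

29.7

Checks: ∠(NJ, JC) = 90.00° ✓; |NV| = 6.600 ✓; ∠(NV, VT) = 90.00° ✓; |VT| = 18.50 ✓; |CT| = 45.67 ✓.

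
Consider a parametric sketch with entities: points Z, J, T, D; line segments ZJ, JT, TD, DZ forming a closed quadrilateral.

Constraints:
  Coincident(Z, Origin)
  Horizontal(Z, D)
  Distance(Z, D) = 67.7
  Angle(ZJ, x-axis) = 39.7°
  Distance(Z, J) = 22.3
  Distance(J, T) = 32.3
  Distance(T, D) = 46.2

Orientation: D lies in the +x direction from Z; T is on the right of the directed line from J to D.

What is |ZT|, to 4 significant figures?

30.14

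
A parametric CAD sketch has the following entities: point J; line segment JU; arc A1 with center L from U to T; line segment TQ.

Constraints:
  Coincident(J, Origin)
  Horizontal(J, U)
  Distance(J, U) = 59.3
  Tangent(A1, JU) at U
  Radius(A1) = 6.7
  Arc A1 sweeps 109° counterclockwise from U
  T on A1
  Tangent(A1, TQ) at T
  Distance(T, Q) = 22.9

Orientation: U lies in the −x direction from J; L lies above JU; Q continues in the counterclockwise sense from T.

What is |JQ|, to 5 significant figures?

67.697

On A1, U sits at bearing -90° from L; a 109° counterclockwise sweep puts T at bearing 19°, so T = L + 6.7·(cos 19°, sin 19°) = (-52.965, 8.8813). The tangent condition forces LT to be normal to TQ, so TQ runs along (−sin 19°, cos 19°); with |TQ| = 22.9, Q = (-60.421, 30.534). Then |JQ| = |Q − J| = 67.697.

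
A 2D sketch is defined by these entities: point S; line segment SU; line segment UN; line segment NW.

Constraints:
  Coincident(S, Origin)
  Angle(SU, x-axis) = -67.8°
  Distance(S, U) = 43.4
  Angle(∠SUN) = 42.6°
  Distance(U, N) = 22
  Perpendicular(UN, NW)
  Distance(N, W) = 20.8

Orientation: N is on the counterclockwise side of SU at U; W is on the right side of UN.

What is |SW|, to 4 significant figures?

51.15

S is at the origin; SU runs at -67.8° with length 43.4, so U = 43.4·(cos -67.8°, sin -67.8°) = (16.40, -40.18). ∠SUN = 42.6°, so UN runs at -67.8° + (180° − 42.6°) = 69.60° from the x-axis; with |UN| = 22.0, N = U + 22.0·(cos 69.60°, sin 69.60°) = (24.07, -19.56). The perpendicularity gives NW at right angles to UN; with |NW| = 20.8 on the right of UN, W = N + 20.8·(0.9373, -0.3486) = (43.56, -26.81). Then |SW| = |W − S| = 51.15.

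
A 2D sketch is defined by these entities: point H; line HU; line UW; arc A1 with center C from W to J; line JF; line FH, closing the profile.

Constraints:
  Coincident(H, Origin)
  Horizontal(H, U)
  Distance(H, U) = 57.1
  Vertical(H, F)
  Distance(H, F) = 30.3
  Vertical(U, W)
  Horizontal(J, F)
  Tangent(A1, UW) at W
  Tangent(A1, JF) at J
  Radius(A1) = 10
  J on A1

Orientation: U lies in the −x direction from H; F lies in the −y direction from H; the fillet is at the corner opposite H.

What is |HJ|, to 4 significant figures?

56.00

H is at the origin; HU is horizontal with |HU| = 57.1 and U on the −x side, so U = (-57.10, 0.000). HF is vertical with |HF| = 30.3 and F on the −y side, so F = (0.000, -30.30). The virtual corner opposite H is at (-57.10, -30.30). A1 meets UW tangentially, so CW is at right angles to UW and the tangent condition forces CJ to be normal to JF, with radius 10.0, so the center C sits 10.0 in from both sides at C = (-47.10, -20.30). That places the tangent points at W = (-57.10, -20.30) on UW and J = (-47.10, -30.30) on JF. Then |HJ| = |J − H| = 56.00.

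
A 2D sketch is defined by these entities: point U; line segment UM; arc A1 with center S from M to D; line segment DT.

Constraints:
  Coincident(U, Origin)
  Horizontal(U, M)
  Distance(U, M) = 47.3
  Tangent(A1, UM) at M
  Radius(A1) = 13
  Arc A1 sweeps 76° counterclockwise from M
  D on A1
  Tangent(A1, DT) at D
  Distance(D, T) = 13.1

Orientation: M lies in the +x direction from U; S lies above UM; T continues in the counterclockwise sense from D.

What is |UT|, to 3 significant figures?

67.0

U is at the origin; U and M share the same y with |UM| = 47.3 and M on the +x side, so M = (47.3, 0.00). Tangency of A1 to UM means the radius SM is perpendicular to UM, so S = M + (0, 13) = (47.3, 13.0). On A1, M sits at bearing -90° from S; a 76° counterclockwise sweep puts D at bearing -14°, so D = S + 13.0·(cos -14°, sin -14°) = (59.9, 9.86). The tangent condition forces SD to be normal to DT, so DT runs along (−sin -14°, cos -14°); with |DT| = 13.1, T = (63.1, 22.6). Then |UT| = |T − U| = 67.0.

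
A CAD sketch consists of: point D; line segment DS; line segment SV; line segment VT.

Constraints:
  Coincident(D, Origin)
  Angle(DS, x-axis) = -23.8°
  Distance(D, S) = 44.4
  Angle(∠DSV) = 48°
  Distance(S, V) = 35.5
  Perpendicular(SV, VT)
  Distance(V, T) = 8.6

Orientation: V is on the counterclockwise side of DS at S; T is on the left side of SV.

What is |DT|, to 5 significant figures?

25.073

D is at the origin; DS runs at -23.8° with length 44.4, so S = 44.4·(cos -23.8°, sin -23.8°) = (40.624, -17.917). ∠DSV = 48.0°, so SV runs at -23.8° + (180° − 48.0°) = 108.20° from the x-axis; with |SV| = 35.5, V = S + 35.5·(cos 108.20°, sin 108.20°) = (29.536, 15.807). SV is perpendicular to VT; with |VT| = 8.6 on the left of SV, T = V + 8.6·(-0.94997, -0.31233) = (21.367, 13.121). Then |DT| = |T − D| = 25.073.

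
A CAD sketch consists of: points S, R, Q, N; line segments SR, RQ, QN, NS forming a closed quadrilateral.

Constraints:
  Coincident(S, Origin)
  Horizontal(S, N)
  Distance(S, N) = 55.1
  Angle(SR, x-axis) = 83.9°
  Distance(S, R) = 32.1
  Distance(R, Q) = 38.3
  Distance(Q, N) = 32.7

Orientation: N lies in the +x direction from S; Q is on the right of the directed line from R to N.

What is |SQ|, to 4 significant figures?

22.47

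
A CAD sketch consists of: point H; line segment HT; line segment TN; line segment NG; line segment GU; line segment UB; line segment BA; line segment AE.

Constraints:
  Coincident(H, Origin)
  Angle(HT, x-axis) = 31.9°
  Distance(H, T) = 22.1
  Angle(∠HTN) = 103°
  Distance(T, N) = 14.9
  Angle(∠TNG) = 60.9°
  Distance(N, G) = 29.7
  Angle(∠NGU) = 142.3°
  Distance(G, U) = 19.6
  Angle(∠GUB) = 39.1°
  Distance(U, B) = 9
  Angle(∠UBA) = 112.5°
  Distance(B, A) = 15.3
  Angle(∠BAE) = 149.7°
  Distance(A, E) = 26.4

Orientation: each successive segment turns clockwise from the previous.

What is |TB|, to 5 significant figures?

28.976

H is at the origin; HT runs at 31.9° with length 22.1, so T = (18.762, 11.678). ∠HTN = 103.0° gives TN at -45.100° from the x-axis; with |TN| = 14.9, N = (29.280, 1.1242). ∠TNG = 60.9° gives NG at -164.20° from the x-axis; with |NG| = 29.7, G = (0.70189, -6.9625). ∠NGU = 142.3° gives GU at 158.10° from the x-axis; with |GU| = 19.6, U = (-17.484, 0.34806). ∠GUB = 39.1° gives UB at 17.200° from the x-axis; with |UB| = 9.0, B = (-8.8862, 3.0094). Then |TB| = |B − T| = 28.976.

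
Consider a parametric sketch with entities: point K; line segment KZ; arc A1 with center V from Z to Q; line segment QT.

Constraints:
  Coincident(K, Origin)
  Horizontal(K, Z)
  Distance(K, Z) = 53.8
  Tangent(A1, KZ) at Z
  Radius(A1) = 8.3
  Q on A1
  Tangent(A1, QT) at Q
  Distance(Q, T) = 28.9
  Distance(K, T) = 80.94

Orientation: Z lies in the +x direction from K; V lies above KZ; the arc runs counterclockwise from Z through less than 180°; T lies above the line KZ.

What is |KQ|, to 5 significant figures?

61.107

K is at the origin; KZ is horizontal with |KZ| = 53.8 and Z on the +x side, so Z = (53.800, 0.0000). A1 meets KZ tangentially, so VZ is at right angles to KZ, so V = Z + (0, 8.3) = (53.800, 8.3000). Since VQ ⟂ QT (tangency), |VT| = √(8.3² + 28.9²) = 30.068 regardless of where Q sits on A1. So T lies on both circle(K, 80.94) and circle(V, 30.068); the above-KZ intersection is T = (75.538, 29.074). Q is the foot of the tangent from T: Q = (60.968, 4.1156).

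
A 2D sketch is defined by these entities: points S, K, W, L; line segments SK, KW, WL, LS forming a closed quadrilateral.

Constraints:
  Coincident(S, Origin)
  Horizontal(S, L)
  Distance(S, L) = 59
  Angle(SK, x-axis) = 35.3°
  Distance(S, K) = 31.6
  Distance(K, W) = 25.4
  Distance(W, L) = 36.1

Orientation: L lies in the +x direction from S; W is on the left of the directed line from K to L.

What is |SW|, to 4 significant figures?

56.99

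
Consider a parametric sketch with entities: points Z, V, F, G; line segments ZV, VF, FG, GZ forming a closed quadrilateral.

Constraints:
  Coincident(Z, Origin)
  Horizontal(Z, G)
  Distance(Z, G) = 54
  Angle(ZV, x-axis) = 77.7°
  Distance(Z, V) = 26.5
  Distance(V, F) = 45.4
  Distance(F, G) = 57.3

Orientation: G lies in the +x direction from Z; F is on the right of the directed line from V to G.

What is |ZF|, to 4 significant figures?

19.16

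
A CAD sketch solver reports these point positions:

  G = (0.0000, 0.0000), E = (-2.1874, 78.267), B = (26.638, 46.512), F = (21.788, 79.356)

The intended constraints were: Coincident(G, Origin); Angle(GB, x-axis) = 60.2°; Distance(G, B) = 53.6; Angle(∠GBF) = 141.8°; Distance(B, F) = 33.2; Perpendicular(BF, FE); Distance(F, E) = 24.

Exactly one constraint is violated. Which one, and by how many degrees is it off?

Perpendicular(BF, FE) — off by 5.80°.

G = (0.00, 0.00) ✓; GB at 60.20° ✓; |GB| = 53.60 ✓; ∠GBF = 141.8° ✓; |BF| = 33.20 ✓; ∠(BF, FE) = 84.20° ✗; |FE| = 24.00 ✓.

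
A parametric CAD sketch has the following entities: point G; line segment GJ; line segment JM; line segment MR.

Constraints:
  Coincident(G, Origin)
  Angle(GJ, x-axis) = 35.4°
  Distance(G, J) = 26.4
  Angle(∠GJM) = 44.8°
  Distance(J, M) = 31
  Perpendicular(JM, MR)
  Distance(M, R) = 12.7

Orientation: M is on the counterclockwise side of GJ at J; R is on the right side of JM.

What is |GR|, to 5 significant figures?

33.620

∠GJM = 44.8°, so JM runs at 35.4° + (180° − 44.8°) = 170.60° from the x-axis; with |JM| = 31.0, M = J + 31.0·(cos 170.60°, sin 170.60°) = (-9.0644, 20.356). The perpendicularity gives MR at right angles to JM; with |MR| = 12.7 on the right of JM, R = M + 12.7·(0.16333, 0.98657) = (-6.9901, 32.886). Then |GR| = |R − G| = 33.620.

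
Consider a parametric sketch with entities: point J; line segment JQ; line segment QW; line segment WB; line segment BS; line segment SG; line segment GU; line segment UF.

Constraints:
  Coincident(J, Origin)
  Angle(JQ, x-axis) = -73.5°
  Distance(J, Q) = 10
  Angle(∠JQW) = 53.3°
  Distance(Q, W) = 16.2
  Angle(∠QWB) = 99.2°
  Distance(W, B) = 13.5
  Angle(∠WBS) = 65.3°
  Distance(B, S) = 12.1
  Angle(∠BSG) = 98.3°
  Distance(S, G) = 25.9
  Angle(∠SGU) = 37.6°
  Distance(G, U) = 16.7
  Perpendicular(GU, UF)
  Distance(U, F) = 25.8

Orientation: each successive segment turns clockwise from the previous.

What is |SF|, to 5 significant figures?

10.702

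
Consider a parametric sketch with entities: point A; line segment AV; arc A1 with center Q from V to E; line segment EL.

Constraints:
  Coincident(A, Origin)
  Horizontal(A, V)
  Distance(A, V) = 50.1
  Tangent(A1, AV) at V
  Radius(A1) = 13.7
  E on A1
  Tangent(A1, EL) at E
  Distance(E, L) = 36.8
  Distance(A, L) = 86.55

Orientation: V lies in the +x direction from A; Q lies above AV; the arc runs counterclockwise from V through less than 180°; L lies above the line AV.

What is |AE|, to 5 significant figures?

63.926

Checks: |QE| = 13.70 ✓; ∠(QE, EL) = 90.00° ✓; |EL| = 36.80 ✓; |AL| = 86.55 ✓.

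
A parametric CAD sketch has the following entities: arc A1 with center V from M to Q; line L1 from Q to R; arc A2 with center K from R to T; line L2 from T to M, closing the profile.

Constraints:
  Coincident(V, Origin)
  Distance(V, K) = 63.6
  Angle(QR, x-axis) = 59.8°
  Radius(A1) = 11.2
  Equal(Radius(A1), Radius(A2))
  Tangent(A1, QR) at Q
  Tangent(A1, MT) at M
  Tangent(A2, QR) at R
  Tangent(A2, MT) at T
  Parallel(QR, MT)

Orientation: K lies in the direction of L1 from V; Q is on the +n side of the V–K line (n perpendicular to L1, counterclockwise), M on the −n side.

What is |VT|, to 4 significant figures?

64.58

Tangency of A1 to both parallel lines with radius 11.2 puts Q and M at V ± 11.2·n: Q = (-9.680, 5.634), M = (9.680, -5.634). Equal radii place R and T the same way about K: R = K + 11.2·n = (22.31, 60.60), T = K − 11.2·n = (41.67, 49.33). Then |VT| = |T − V| = 64.58.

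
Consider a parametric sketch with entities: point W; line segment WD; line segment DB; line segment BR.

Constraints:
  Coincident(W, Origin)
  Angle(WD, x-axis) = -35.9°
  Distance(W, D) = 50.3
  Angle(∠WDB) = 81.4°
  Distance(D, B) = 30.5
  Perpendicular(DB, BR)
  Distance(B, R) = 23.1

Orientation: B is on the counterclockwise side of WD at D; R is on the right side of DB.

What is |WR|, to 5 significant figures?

76.373

W is at the origin; WD runs at -35.9° with length 50.3, so D = 50.3·(cos -35.9°, sin -35.9°) = (40.745, -29.495). ∠WDB = 81.4°, so DB runs at -35.9° + (180° − 81.4°) = 62.700° from the x-axis; with |DB| = 30.5, B = D + 30.5·(cos 62.700°, sin 62.700°) = (54.734, -2.3917). The perpendicularity gives BR at right angles to DB; with |BR| = 23.1 on the right of DB, R = B + 23.1·(0.88862, -0.45865) = (75.261, -12.987). Then |WR| = |R − W| = 76.373.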